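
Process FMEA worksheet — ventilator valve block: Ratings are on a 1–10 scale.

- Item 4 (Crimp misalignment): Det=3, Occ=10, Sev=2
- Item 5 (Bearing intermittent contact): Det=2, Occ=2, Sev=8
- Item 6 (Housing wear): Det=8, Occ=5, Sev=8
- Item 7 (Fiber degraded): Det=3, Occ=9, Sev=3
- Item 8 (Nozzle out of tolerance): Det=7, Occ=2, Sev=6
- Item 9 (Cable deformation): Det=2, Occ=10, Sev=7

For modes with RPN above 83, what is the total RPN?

544

RPN = Severity × Occurrence × Detection:
  Item 4: 2 × 10 × 3 = 60
  Item 5: 8 × 2 × 2 = 32
  Item 6: 8 × 5 × 8 = 320
  Item 7: 3 × 9 × 3 = 81
  Item 8: 6 × 2 × 7 = 84
  Item 9: 7 × 10 × 2 = 140
RPN > 83: Item 6 (320), Item 8 (84), Item 9 (140).
Sum: 320 + 84 + 140 = 544.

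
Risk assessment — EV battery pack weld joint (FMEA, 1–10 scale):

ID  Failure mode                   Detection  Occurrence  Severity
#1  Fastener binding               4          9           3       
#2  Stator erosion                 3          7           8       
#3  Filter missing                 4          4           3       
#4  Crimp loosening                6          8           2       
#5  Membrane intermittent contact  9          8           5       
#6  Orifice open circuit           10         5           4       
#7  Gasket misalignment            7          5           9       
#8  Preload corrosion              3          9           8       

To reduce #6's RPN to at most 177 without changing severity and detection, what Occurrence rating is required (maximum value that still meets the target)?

#6: S=4, O=5, D=10 → current RPN = 200.
Fixed product = 40. Need 40 × O ≤ 177, so O ≤ 177/40 = 4.42.
Maximum integer Occurrence rating = 4 (gives RPN 160; O=5 would give 200 > 177).

4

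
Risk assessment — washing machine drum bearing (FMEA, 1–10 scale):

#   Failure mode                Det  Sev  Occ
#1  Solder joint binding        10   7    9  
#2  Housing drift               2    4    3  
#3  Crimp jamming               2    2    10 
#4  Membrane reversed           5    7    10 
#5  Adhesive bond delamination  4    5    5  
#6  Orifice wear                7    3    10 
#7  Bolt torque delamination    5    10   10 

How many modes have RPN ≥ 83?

RPN = Severity × Occurrence × Detection:
  #1: 7 × 9 × 10 = 630
  #2: 4 × 3 × 2 = 24
  #3: 2 × 10 × 2 = 40
  #4: 7 × 10 × 5 = 350
  #5: 5 × 5 × 4 = 100
  #6: 3 × 10 × 7 = 210
  #7: 10 × 10 × 5 = 500
Modes with RPN ≥ 83: #1 (630), #4 (350), #5 (100), #6 (210), #7 (500) → 5.

5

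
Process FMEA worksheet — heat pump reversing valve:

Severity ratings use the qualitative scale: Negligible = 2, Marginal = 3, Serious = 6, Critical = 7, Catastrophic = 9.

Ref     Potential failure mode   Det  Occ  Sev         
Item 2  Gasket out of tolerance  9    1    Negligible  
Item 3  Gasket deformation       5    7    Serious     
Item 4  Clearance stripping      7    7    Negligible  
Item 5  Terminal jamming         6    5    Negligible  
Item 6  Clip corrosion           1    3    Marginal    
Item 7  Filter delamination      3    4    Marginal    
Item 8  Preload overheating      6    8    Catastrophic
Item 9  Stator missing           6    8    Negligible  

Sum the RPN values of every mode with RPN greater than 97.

RPN = Severity × Occurrence × Detection:
  Item 2: 2 × 1 × 9 = 18
  Item 3: 6 × 7 × 5 = 210
  Item 4: 2 × 7 × 7 = 98
  Item 5: 2 × 5 × 6 = 60
  Item 6: 3 × 3 × 1 = 9
  Item 7: 3 × 4 × 3 = 36
  Item 8: 9 × 8 × 6 = 432
  Item 9: 2 × 8 × 6 = 96
RPN > 97: Item 3 (210), Item 4 (98), Item 8 (432).
Sum: 210 + 98 + 432 = 740.

740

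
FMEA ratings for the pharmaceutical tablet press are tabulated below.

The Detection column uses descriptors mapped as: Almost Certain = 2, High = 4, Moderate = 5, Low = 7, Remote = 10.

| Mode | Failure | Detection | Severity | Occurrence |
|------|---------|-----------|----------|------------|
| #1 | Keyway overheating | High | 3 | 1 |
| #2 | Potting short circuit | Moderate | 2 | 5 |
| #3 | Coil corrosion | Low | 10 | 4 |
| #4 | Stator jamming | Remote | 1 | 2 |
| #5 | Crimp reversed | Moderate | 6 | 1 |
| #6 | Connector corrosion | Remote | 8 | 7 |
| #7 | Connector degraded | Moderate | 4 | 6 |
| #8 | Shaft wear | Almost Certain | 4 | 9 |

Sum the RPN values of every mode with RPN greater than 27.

1112

RPN = Severity × Occurrence × Detection:
  #1: 3 × 1 × 4 = 12
  #2: 2 × 5 × 5 = 50
  #3: 10 × 4 × 7 = 280
  #4: 1 × 2 × 10 = 20
  #5: 6 × 1 × 5 = 30
  #6: 8 × 7 × 10 = 560
  #7: 4 × 6 × 5 = 120
  #8: 4 × 9 × 2 = 72
RPN > 27: #2 (50), #3 (280), #5 (30), #6 (560), #7 (120), #8 (72).
Sum: 50 + 280 + 30 + 560 + 120 + 72 = 1112.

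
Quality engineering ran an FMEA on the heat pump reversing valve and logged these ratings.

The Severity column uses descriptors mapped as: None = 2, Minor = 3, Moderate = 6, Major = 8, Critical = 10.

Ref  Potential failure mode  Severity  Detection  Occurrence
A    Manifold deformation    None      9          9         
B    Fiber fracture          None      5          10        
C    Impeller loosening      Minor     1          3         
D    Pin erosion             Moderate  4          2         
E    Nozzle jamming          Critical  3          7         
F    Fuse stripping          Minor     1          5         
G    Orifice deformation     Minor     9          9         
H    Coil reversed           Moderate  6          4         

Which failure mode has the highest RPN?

G

RPN = Severity × Occurrence × Detection:
  A: 2 × 9 × 9 = 162
  B: 2 × 10 × 5 = 100
  C: 3 × 3 × 1 = 9
  D: 6 × 2 × 4 = 48
  E: 10 × 7 × 3 = 210
  F: 3 × 5 × 1 = 15
  G: 3 × 9 × 9 = 243
  H: 6 × 4 × 6 = 144
Highest RPN is 243 → G.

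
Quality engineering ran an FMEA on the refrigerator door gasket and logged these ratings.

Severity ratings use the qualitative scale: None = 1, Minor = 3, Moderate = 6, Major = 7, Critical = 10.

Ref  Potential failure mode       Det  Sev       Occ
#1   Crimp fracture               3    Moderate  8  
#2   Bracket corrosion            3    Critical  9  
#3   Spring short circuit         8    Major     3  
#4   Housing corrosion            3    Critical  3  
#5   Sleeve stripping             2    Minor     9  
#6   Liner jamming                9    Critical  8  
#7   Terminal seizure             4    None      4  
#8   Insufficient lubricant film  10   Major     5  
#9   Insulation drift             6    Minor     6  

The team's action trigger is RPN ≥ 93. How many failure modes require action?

RPN = Severity × Occurrence × Detection:
  #1: 6 × 8 × 3 = 144
  #2: 10 × 9 × 3 = 270
  #3: 7 × 3 × 8 = 168
  #4: 10 × 3 × 3 = 90
  #5: 3 × 9 × 2 = 54
  #6: 10 × 8 × 9 = 720
  #7: 1 × 4 × 4 = 16
  #8: 7 × 5 × 10 = 350
  #9: 3 × 6 × 6 = 108
Modes with RPN ≥ 93: #1 (144), #2 (270), #3 (168), #6 (720), #8 (350), #9 (108) → 6.

6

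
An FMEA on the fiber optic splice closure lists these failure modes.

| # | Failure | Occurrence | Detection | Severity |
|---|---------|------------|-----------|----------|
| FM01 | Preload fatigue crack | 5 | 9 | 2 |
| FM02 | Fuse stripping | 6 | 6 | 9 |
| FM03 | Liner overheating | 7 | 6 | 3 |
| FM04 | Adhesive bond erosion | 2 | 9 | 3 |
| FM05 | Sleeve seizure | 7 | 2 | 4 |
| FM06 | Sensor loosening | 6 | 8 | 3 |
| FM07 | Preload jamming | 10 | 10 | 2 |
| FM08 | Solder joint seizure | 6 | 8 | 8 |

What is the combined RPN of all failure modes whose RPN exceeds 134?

RPN = Severity × Occurrence × Detection:
  FM01: 2 × 5 × 9 = 90
  FM02: 9 × 6 × 6 = 324
  FM03: 3 × 7 × 6 = 126
  FM04: 3 × 2 × 9 = 54
  FM05: 4 × 7 × 2 = 56
  FM06: 3 × 6 × 8 = 144
  FM07: 2 × 10 × 10 = 200
  FM08: 8 × 6 × 8 = 384
RPN > 134: FM02 (324), FM06 (144), FM07 (200), FM08 (384).
Sum: 324 + 144 + 200 + 384 = 1052.

1052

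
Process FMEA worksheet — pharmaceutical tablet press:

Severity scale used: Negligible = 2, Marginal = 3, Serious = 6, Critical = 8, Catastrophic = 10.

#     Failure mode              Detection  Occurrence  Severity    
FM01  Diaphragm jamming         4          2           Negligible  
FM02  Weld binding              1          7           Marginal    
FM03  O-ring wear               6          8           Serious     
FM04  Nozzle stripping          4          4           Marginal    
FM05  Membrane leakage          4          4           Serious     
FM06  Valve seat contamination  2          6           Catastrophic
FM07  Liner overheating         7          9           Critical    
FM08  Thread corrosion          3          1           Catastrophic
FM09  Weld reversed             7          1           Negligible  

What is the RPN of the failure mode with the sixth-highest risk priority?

30

RPN = Severity × Occurrence × Detection:
  FM01: 2 × 2 × 4 = 16
  FM02: 3 × 7 × 1 = 21
  FM03: 6 × 8 × 6 = 288
  FM04: 3 × 4 × 4 = 48
  FM05: 6 × 4 × 4 = 96
  FM06: 10 × 6 × 2 = 120
  FM07: 8 × 9 × 7 = 504
  FM08: 10 × 1 × 3 = 30
  FM09: 2 × 1 × 7 = 14
Sorted descending: 504, 288, 120, 96, 48, 30, 21, 16, 14.
The sixth-highest RPN is 30 (FM08).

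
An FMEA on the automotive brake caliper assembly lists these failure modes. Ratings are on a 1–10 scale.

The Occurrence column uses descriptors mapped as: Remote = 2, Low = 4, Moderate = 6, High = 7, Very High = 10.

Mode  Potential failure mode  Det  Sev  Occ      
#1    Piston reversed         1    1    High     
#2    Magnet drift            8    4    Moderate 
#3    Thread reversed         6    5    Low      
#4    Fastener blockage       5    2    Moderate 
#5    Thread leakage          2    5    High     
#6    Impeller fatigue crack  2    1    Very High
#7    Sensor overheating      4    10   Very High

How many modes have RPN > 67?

RPN = Severity × Occurrence × Detection:
  #1: 1 × 7 × 1 = 7
  #2: 4 × 6 × 8 = 192
  #3: 5 × 4 × 6 = 120
  #4: 2 × 6 × 5 = 60
  #5: 5 × 7 × 2 = 70
  #6: 1 × 10 × 2 = 20
  #7: 10 × 10 × 4 = 400
Modes with RPN > 67: #2 (192), #3 (120), #5 (70), #7 (400) → 4.

4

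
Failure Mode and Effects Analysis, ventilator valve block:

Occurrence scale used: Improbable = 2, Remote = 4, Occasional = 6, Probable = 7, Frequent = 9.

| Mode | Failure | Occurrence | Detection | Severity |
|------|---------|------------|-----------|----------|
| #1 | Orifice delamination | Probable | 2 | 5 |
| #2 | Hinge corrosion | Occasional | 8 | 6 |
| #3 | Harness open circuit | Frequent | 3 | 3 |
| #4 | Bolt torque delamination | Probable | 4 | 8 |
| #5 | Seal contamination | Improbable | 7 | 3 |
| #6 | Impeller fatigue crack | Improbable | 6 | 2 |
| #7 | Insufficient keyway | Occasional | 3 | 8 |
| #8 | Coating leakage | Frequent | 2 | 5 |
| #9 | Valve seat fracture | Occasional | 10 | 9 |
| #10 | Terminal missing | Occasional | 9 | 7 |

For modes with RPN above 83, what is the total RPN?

RPN = Severity × Occurrence × Detection:
  #1: 5 × 7 × 2 = 70
  #2: 6 × 6 × 8 = 288
  #3: 3 × 9 × 3 = 81
  #4: 8 × 7 × 4 = 224
  #5: 3 × 2 × 7 = 42
  #6: 2 × 2 × 6 = 24
  #7: 8 × 6 × 3 = 144
  #8: 5 × 9 × 2 = 90
  #9: 9 × 6 × 10 = 540
  #10: 7 × 6 × 9 = 378
RPN > 83: #2 (288), #4 (224), #7 (144), #8 (90), #9 (540), #10 (378).
Sum: 288 + 224 + 144 + 90 + 540 + 378 = 1664.

1664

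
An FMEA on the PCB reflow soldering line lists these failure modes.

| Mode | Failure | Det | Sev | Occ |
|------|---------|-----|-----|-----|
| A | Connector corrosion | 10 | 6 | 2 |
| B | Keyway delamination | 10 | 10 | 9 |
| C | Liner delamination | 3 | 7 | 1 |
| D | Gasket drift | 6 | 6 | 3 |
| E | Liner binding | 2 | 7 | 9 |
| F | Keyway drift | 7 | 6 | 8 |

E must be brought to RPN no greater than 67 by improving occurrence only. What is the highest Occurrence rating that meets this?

E: S=7, O=9, D=2 → current RPN = 126.
Fixed product = 14. Need 14 × O ≤ 67, so O ≤ 67/14 = 4.79.
Maximum integer Occurrence rating = 4 (gives RPN 56; O=5 would give 70 > 67).

4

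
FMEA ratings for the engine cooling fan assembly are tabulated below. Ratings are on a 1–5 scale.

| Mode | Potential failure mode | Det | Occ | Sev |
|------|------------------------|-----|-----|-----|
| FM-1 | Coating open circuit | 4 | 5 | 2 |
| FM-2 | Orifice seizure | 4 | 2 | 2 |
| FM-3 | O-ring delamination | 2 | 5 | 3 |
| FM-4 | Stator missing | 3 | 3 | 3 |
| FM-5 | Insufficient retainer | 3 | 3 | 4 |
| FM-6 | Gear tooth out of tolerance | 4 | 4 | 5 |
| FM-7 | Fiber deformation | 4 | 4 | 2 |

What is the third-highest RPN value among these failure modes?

36

RPN = Severity × Occurrence × Detection:
  FM-1: 2 × 5 × 4 = 40
  FM-2: 2 × 2 × 4 = 16
  FM-3: 3 × 5 × 2 = 30
  FM-4: 3 × 3 × 3 = 27
  FM-5: 4 × 3 × 3 = 36
  FM-6: 5 × 4 × 4 = 80
  FM-7: 2 × 4 × 4 = 32
Sorted descending: 80, 40, 36, 32, 30, 27, 16.
The third-highest RPN is 36 (FM-5).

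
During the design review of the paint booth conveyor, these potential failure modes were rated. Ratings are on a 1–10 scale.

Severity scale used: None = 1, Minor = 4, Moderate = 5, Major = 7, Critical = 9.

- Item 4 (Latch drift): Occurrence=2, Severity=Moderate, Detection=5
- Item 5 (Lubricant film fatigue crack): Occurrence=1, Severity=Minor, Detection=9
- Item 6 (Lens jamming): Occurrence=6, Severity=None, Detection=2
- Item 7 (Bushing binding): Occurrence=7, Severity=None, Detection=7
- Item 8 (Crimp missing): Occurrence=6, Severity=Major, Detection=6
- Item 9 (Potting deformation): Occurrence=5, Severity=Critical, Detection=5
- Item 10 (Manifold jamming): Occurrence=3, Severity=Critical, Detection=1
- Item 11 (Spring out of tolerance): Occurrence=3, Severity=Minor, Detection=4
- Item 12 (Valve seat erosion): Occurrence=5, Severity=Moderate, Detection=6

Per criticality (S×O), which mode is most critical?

Item 9

Criticality = Severity × Occurrence:
  Item 4: 5 × 2 = 10
  Item 5: 4 × 1 = 4
  Item 6: 1 × 6 = 6
  Item 7: 1 × 7 = 7
  Item 8: 7 × 6 = 42
  Item 9: 9 × 5 = 45
  Item 10: 9 × 3 = 27
  Item 11: 4 × 3 = 12
  Item 12: 5 × 5 = 25
Highest criticality is 45 → Item 9.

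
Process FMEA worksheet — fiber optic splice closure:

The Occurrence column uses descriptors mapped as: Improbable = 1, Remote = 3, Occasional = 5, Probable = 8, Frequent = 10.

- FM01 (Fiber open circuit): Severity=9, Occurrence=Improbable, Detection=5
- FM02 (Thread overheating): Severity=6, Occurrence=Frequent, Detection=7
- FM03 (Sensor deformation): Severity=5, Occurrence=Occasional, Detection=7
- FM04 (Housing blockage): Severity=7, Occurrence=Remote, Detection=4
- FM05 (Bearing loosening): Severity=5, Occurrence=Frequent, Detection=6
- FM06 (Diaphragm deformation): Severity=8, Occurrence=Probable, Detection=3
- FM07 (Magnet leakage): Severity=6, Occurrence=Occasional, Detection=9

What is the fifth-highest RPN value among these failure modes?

RPN = Severity × Occurrence × Detection:
  FM01: 9 × 1 × 5 = 45
  FM02: 6 × 10 × 7 = 420
  FM03: 5 × 5 × 7 = 175
  FM04: 7 × 3 × 4 = 84
  FM05: 5 × 10 × 6 = 300
  FM06: 8 × 8 × 3 = 192
  FM07: 6 × 5 × 9 = 270
Sorted descending: 420, 300, 270, 192, 175, 84, 45.
The fifth-highest RPN is 175 (FM03).

175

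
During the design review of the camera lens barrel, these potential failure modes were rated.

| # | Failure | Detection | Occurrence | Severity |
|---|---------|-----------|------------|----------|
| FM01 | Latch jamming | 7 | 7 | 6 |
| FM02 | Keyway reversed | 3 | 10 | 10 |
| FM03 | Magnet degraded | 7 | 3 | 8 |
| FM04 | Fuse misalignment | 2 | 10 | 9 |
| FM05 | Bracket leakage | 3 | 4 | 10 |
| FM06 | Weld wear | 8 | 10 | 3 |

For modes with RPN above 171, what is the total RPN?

RPN = Severity × Occurrence × Detection:
  FM01: 6 × 7 × 7 = 294
  FM02: 10 × 10 × 3 = 300
  FM03: 8 × 3 × 7 = 168
  FM04: 9 × 10 × 2 = 180
  FM05: 10 × 4 × 3 = 120
  FM06: 3 × 10 × 8 = 240
RPN > 171: FM01 (294), FM02 (300), FM04 (180), FM06 (240).
Sum: 294 + 300 + 180 + 240 = 1014.

1014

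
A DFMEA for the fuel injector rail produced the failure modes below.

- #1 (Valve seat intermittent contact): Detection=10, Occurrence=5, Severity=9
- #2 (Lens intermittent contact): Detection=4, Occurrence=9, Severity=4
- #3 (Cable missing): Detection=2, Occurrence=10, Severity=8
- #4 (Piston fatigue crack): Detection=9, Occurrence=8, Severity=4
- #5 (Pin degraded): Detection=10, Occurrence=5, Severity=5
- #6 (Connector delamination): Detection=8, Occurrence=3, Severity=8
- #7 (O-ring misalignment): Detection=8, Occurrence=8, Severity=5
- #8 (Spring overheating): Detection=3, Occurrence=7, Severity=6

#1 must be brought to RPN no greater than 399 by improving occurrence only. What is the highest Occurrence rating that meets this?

4

#1: S=9, O=5, D=10 → current RPN = 450.
Fixed product = 90. Need 90 × O ≤ 399, so O ≤ 399/90 = 4.43.
Maximum integer Occurrence rating = 4 (gives RPN 360; O=5 would give 450 > 399).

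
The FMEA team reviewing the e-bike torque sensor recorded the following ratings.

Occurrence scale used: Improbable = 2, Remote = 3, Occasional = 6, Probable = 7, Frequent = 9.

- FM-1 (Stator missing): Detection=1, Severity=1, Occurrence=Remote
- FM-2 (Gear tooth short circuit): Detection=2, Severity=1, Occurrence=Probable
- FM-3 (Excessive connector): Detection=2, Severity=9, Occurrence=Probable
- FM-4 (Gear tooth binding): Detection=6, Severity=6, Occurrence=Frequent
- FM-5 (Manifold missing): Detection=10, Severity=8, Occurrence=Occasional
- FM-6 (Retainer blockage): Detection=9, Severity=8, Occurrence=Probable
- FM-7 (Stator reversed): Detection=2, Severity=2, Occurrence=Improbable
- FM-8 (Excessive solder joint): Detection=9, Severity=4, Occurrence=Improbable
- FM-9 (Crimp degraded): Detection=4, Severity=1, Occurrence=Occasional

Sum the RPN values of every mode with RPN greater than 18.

RPN = Severity × Occurrence × Detection:
  FM-1: 1 × 3 × 1 = 3
  FM-2: 1 × 7 × 2 = 14
  FM-3: 9 × 7 × 2 = 126
  FM-4: 6 × 9 × 6 = 324
  FM-5: 8 × 6 × 10 = 480
  FM-6: 8 × 7 × 9 = 504
  FM-7: 2 × 2 × 2 = 8
  FM-8: 4 × 2 × 9 = 72
  FM-9: 1 × 6 × 4 = 24
RPN > 18: FM-3 (126), FM-4 (324), FM-5 (480), FM-6 (504), FM-8 (72), FM-9 (24).
Sum: 126 + 324 + 480 + 504 + 72 + 24 = 1530.

1530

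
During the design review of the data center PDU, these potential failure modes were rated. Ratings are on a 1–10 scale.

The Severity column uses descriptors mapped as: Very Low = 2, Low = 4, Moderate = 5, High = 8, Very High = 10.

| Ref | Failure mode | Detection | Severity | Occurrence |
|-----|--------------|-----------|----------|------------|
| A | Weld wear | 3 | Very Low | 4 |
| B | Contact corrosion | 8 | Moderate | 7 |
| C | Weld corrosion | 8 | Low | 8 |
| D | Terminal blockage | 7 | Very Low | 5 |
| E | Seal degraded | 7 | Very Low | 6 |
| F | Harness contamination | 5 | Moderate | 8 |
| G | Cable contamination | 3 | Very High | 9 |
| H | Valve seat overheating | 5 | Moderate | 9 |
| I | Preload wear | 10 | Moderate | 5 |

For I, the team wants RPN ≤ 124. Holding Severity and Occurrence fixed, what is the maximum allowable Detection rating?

I: S=5, O=5, D=10 → current RPN = 250.
Fixed product = 25. Need 25 × D ≤ 124, so D ≤ 124/25 = 4.96.
Maximum integer Detection rating = 4 (gives RPN 100; D=5 would give 125 > 124).

4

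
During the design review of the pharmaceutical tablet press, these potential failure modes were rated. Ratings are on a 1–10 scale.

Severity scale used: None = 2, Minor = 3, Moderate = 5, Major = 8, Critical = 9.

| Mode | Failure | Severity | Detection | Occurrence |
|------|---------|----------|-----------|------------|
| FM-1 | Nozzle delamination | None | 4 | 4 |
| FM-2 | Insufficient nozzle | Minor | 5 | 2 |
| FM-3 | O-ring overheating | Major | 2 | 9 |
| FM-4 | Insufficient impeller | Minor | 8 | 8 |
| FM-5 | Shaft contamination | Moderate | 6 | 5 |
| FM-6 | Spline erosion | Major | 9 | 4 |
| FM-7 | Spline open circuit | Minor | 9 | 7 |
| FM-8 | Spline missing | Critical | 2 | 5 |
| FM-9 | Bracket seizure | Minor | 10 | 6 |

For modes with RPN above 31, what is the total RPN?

1265

RPN = Severity × Occurrence × Detection:
  FM-1: 2 × 4 × 4 = 32
  FM-2: 3 × 2 × 5 = 30
  FM-3: 8 × 9 × 2 = 144
  FM-4: 3 × 8 × 8 = 192
  FM-5: 5 × 5 × 6 = 150
  FM-6: 8 × 4 × 9 = 288
  FM-7: 3 × 7 × 9 = 189
  FM-8: 9 × 5 × 2 = 90
  FM-9: 3 × 6 × 10 = 180
RPN > 31: FM-1 (32), FM-3 (144), FM-4 (192), FM-5 (150), FM-6 (288), FM-7 (189), FM-8 (90), FM-9 (180).
Sum: 32 + 144 + 192 + 150 + 288 + 189 + 90 + 180 = 1265.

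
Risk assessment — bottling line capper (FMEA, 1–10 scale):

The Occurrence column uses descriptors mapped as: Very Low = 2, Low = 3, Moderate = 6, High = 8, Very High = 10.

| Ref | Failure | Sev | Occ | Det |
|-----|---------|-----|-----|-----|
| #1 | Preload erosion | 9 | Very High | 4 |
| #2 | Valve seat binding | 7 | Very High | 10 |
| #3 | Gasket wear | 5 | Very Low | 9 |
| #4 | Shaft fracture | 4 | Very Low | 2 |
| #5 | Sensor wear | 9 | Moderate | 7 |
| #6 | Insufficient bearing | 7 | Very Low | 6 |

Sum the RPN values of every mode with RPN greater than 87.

RPN = Severity × Occurrence × Detection:
  #1: 9 × 10 × 4 = 360
  #2: 7 × 10 × 10 = 700
  #3: 5 × 2 × 9 = 90
  #4: 4 × 2 × 2 = 16
  #5: 9 × 6 × 7 = 378
  #6: 7 × 2 × 6 = 84
RPN > 87: #1 (360), #2 (700), #3 (90), #5 (378).
Sum: 360 + 700 + 90 + 378 = 1528.

1528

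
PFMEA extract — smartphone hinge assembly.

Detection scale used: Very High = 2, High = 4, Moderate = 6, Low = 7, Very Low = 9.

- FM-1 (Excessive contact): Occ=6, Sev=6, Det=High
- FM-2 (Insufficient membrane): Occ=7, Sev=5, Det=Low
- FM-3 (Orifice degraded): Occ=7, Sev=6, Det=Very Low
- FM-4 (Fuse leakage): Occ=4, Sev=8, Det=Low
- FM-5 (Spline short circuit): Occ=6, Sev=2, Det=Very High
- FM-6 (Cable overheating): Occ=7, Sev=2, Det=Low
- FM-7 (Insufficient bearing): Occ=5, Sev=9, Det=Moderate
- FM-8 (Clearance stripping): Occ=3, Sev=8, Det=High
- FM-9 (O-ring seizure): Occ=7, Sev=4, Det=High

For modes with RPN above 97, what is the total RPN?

RPN = Severity × Occurrence × Detection:
  FM-1: 6 × 6 × 4 = 144
  FM-2: 5 × 7 × 7 = 245
  FM-3: 6 × 7 × 9 = 378
  FM-4: 8 × 4 × 7 = 224
  FM-5: 2 × 6 × 2 = 24
  FM-6: 2 × 7 × 7 = 98
  FM-7: 9 × 5 × 6 = 270
  FM-8: 8 × 3 × 4 = 96
  FM-9: 4 × 7 × 4 = 112
RPN > 97: FM-1 (144), FM-2 (245), FM-3 (378), FM-4 (224), FM-6 (98), FM-7 (270), FM-9 (112).
Sum: 144 + 245 + 378 + 224 + 98 + 270 + 112 = 1471.

1471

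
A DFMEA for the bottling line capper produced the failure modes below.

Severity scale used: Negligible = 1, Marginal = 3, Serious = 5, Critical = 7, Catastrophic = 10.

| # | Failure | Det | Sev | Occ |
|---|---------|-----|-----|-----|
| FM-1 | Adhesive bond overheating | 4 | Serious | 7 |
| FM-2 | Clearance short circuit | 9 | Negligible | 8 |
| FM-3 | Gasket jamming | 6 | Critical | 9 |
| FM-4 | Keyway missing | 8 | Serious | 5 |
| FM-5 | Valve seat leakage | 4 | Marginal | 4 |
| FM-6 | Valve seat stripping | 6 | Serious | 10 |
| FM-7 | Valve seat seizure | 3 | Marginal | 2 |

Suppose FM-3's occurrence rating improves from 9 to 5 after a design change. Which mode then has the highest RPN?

FM-6

RPN = Severity × Occurrence × Detection:
  FM-1: 5 × 7 × 4 = 140
  FM-2: 1 × 8 × 9 = 72
  FM-3: 7 × 9 × 6 = 378
  FM-4: 5 × 5 × 8 = 200
  FM-5: 3 × 4 × 4 = 48
  FM-6: 5 × 10 × 6 = 300
  FM-7: 3 × 2 × 3 = 18
After action: FM-3 → 7 × 5 × 6 = 210.
Revised RPNs: FM-6=300, FM-3=210, FM-4=200, FM-1=140, FM-2=72, FM-5=48, FM-7=18.
Highest is now FM-6 (300).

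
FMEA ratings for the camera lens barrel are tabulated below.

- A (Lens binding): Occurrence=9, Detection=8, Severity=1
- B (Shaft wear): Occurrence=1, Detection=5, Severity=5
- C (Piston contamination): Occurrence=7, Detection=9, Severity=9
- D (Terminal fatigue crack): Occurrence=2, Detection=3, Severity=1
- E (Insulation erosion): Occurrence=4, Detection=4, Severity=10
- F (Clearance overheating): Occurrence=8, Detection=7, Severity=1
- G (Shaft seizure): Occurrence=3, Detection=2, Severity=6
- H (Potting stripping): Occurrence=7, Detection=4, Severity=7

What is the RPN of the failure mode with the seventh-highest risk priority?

25

RPN = Severity × Occurrence × Detection:
  A: 1 × 9 × 8 = 72
  B: 5 × 1 × 5 = 25
  C: 9 × 7 × 9 = 567
  D: 1 × 2 × 3 = 6
  E: 10 × 4 × 4 = 160
  F: 1 × 8 × 7 = 56
  G: 6 × 3 × 2 = 36
  H: 7 × 7 × 4 = 196
Sorted descending: 567, 196, 160, 72, 56, 36, 25, 6.
The seventh-highest RPN is 25 (B).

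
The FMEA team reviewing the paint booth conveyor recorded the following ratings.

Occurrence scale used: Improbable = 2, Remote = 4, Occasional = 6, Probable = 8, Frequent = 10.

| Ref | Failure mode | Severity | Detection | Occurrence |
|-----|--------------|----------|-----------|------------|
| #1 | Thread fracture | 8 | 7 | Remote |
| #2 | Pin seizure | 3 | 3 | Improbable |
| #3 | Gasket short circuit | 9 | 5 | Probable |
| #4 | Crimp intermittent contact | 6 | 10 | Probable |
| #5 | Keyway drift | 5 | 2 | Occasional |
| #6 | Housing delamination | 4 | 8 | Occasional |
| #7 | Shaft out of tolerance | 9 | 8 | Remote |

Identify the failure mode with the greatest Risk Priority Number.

#4

RPN = Severity × Occurrence × Detection:
  #1: 8 × 4 × 7 = 224
  #2: 3 × 2 × 3 = 18
  #3: 9 × 8 × 5 = 360
  #4: 6 × 8 × 10 = 480
  #5: 5 × 6 × 2 = 60
  #6: 4 × 6 × 8 = 192
  #7: 9 × 4 × 8 = 288
Highest RPN is 480 → #4.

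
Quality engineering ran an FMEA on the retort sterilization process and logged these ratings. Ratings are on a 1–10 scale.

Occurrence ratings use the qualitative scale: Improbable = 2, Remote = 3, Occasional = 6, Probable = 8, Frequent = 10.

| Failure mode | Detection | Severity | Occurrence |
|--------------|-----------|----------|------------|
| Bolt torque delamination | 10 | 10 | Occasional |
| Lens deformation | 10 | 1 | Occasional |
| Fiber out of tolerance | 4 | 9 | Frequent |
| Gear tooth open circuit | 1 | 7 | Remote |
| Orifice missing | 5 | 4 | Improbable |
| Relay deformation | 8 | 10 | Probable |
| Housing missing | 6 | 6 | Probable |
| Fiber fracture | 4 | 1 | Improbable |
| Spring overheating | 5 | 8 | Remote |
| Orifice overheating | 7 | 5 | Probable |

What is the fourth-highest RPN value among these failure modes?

288

RPN = Severity × Occurrence × Detection:
  Bolt torque delamination: 10 × 6 × 10 = 600
  Lens deformation: 1 × 6 × 10 = 60
  Fiber out of tolerance: 9 × 10 × 4 = 360
  Gear tooth open circuit: 7 × 3 × 1 = 21
  Orifice missing: 4 × 2 × 5 = 40
  Relay deformation: 10 × 8 × 8 = 640
  Housing missing: 6 × 8 × 6 = 288
  Fiber fracture: 1 × 2 × 4 = 8
  Spring overheating: 8 × 3 × 5 = 120
  Orifice overheating: 5 × 8 × 7 = 280
Sorted descending: 640, 600, 360, 288, 280, 120, 60, 40, 21, 8.
The fourth-highest RPN is 288 (Housing missing).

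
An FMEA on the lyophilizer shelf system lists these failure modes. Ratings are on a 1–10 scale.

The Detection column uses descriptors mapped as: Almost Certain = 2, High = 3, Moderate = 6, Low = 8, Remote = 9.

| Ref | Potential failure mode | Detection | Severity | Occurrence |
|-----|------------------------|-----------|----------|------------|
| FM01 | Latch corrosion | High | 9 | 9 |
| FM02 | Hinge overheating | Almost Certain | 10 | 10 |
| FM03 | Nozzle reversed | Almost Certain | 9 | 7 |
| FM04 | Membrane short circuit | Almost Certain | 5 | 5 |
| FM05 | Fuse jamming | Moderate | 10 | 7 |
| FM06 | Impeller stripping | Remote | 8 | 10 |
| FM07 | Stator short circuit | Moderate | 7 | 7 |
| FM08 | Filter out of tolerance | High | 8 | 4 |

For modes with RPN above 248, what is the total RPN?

RPN = Severity × Occurrence × Detection:
  FM01: 9 × 9 × 3 = 243
  FM02: 10 × 10 × 2 = 200
  FM03: 9 × 7 × 2 = 126
  FM04: 5 × 5 × 2 = 50
  FM05: 10 × 7 × 6 = 420
  FM06: 8 × 10 × 9 = 720
  FM07: 7 × 7 × 6 = 294
  FM08: 8 × 4 × 3 = 96
RPN > 248: FM05 (420), FM06 (720), FM07 (294).
Sum: 420 + 720 + 294 = 1434.

1434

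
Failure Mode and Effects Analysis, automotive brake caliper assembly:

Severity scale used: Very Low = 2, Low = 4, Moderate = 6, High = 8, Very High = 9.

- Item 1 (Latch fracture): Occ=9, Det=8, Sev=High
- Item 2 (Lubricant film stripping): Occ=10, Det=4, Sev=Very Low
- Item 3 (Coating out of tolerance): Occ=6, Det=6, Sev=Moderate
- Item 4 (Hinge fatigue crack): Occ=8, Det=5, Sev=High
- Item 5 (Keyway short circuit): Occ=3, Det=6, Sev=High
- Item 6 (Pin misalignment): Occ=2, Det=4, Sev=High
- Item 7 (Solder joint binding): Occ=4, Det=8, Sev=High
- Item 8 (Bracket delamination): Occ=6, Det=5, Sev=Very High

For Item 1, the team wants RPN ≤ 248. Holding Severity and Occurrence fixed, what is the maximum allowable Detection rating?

3

Item 1: S=8, O=9, D=8 → current RPN = 576.
Fixed product = 72. Need 72 × D ≤ 248, so D ≤ 248/72 = 3.44.
Maximum integer Detection rating = 3 (gives RPN 216; D=4 would give 288 > 248).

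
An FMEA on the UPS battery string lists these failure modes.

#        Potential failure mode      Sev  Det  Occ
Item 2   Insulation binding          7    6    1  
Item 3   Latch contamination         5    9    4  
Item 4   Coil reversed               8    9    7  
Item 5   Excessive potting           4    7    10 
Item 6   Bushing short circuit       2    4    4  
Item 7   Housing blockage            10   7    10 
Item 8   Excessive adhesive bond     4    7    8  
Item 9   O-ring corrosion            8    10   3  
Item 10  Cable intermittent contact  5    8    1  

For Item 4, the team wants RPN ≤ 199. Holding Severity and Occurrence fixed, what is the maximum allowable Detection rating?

Item 4: S=8, O=7, D=9 → current RPN = 504.
Fixed product = 56. Need 56 × D ≤ 199, so D ≤ 199/56 = 3.55.
Maximum integer Detection rating = 3 (gives RPN 168; D=4 would give 224 > 199).

3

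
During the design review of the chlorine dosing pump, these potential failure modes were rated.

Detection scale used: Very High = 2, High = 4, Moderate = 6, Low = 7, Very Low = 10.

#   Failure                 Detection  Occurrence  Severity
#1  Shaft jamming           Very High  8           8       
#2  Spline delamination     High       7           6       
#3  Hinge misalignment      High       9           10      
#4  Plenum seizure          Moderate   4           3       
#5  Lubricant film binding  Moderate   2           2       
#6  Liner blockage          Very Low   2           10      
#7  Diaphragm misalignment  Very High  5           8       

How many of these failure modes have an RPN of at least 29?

RPN = Severity × Occurrence × Detection:
  #1: 8 × 8 × 2 = 128
  #2: 6 × 7 × 4 = 168
  #3: 10 × 9 × 4 = 360
  #4: 3 × 4 × 6 = 72
  #5: 2 × 2 × 6 = 24
  #6: 10 × 2 × 10 = 200
  #7: 8 × 5 × 2 = 80
Modes with RPN ≥ 29: #1 (128), #2 (168), #3 (360), #4 (72), #6 (200), #7 (80) → 6.

6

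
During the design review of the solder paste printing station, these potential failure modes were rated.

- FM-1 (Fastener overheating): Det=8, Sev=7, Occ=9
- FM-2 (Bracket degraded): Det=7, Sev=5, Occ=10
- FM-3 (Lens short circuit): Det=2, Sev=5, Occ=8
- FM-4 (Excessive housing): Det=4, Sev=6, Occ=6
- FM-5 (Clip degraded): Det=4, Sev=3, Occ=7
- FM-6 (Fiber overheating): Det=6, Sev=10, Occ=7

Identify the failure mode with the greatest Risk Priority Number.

FM-1

RPN = Severity × Occurrence × Detection:
  FM-1: 7 × 9 × 8 = 504
  FM-2: 5 × 10 × 7 = 350
  FM-3: 5 × 8 × 2 = 80
  FM-4: 6 × 6 × 4 = 144
  FM-5: 3 × 7 × 4 = 84
  FM-6: 10 × 7 × 6 = 420
Highest RPN is 504 → FM-1.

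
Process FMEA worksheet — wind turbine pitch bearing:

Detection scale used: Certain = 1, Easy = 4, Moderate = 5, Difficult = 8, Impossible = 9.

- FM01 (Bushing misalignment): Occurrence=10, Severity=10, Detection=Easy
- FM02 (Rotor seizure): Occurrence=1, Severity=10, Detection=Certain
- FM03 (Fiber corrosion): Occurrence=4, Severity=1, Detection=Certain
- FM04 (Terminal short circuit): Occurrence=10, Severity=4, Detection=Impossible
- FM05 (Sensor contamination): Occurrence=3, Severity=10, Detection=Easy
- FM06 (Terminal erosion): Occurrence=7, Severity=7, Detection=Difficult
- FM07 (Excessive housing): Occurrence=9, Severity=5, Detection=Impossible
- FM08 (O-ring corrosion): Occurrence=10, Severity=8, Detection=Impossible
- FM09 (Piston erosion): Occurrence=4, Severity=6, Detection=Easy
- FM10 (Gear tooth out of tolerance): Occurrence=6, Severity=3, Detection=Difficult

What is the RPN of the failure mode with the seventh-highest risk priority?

RPN = Severity × Occurrence × Detection:
  FM01: 10 × 10 × 4 = 400
  FM02: 10 × 1 × 1 = 10
  FM03: 1 × 4 × 1 = 4
  FM04: 4 × 10 × 9 = 360
  FM05: 10 × 3 × 4 = 120
  FM06: 7 × 7 × 8 = 392
  FM07: 5 × 9 × 9 = 405
  FM08: 8 × 10 × 9 = 720
  FM09: 6 × 4 × 4 = 96
  FM10: 3 × 6 × 8 = 144
Sorted descending: 720, 405, 400, 392, 360, 144, 120, 96, 10, 4.
The seventh-highest RPN is 120 (FM05).

120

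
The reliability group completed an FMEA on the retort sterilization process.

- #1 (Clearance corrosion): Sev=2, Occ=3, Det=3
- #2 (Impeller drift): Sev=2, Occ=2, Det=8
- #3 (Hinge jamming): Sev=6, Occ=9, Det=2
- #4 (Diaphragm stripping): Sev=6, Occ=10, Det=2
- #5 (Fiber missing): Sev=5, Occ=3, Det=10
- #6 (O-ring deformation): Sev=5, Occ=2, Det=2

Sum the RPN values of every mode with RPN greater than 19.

RPN = Severity × Occurrence × Detection:
  #1: 2 × 3 × 3 = 18
  #2: 2 × 2 × 8 = 32
  #3: 6 × 9 × 2 = 108
  #4: 6 × 10 × 2 = 120
  #5: 5 × 3 × 10 = 150
  #6: 5 × 2 × 2 = 20
RPN > 19: #2 (32), #3 (108), #4 (120), #5 (150), #6 (20).
Sum: 32 + 108 + 120 + 150 + 20 = 430.

430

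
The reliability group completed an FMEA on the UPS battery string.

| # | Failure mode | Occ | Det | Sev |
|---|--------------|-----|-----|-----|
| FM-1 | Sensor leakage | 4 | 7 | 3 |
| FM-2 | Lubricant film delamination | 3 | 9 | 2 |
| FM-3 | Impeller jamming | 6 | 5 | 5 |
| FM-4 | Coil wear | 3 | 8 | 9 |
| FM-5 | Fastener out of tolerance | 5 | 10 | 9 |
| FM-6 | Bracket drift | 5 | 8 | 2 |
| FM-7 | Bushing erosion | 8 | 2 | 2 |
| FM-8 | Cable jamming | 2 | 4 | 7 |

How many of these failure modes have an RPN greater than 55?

6

RPN = Severity × Occurrence × Detection:
  FM-1: 3 × 4 × 7 = 84
  FM-2: 2 × 3 × 9 = 54
  FM-3: 5 × 6 × 5 = 150
  FM-4: 9 × 3 × 8 = 216
  FM-5: 9 × 5 × 10 = 450
  FM-6: 2 × 5 × 8 = 80
  FM-7: 2 × 8 × 2 = 32
  FM-8: 7 × 2 × 4 = 56
Modes with RPN > 55: FM-1 (84), FM-3 (150), FM-4 (216), FM-5 (450), FM-6 (80), FM-8 (56) → 6.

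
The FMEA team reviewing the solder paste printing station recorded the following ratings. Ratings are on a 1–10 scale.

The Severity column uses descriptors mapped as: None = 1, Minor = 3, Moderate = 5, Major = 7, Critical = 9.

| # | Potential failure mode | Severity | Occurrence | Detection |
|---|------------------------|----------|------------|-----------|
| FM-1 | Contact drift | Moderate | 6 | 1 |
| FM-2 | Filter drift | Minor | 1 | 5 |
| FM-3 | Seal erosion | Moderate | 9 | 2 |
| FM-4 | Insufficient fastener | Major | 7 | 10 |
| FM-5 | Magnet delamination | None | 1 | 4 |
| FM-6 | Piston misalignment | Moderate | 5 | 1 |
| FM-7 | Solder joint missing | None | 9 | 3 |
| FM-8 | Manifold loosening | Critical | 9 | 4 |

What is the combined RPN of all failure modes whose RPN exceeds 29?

934

RPN = Severity × Occurrence × Detection:
  FM-1: 5 × 6 × 1 = 30
  FM-2: 3 × 1 × 5 = 15
  FM-3: 5 × 9 × 2 = 90
  FM-4: 7 × 7 × 10 = 490
  FM-5: 1 × 1 × 4 = 4
  FM-6: 5 × 5 × 1 = 25
  FM-7: 1 × 9 × 3 = 27
  FM-8: 9 × 9 × 4 = 324
RPN > 29: FM-1 (30), FM-3 (90), FM-4 (490), FM-8 (324).
Sum: 30 + 90 + 490 + 324 = 934.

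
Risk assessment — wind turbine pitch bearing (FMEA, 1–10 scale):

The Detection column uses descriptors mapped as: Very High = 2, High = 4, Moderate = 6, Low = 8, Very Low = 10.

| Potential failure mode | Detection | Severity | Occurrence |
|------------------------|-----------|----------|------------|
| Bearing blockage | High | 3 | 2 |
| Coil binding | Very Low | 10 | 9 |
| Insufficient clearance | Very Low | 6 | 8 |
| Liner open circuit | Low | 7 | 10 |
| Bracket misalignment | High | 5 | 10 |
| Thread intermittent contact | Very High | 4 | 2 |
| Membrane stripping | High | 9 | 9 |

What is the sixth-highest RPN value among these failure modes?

24

RPN = Severity × Occurrence × Detection:
  Bearing blockage: 3 × 2 × 4 = 24
  Coil binding: 10 × 9 × 10 = 900
  Insufficient clearance: 6 × 8 × 10 = 480
  Liner open circuit: 7 × 10 × 8 = 560
  Bracket misalignment: 5 × 10 × 4 = 200
  Thread intermittent contact: 4 × 2 × 2 = 16
  Membrane stripping: 9 × 9 × 4 = 324
Sorted descending: 900, 560, 480, 324, 200, 24, 16.
The sixth-highest RPN is 24 (Bearing blockage).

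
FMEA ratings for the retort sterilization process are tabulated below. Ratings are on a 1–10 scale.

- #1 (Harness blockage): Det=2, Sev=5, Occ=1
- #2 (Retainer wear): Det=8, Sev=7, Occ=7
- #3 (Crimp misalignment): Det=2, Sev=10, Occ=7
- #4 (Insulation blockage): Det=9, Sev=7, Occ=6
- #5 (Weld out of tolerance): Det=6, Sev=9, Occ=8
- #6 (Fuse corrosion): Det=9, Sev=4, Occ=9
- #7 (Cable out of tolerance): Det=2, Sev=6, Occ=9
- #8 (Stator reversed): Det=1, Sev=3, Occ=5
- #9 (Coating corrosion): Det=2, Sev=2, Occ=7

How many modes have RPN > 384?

2

RPN = Severity × Occurrence × Detection:
  #1: 5 × 1 × 2 = 10
  #2: 7 × 7 × 8 = 392
  #3: 10 × 7 × 2 = 140
  #4: 7 × 6 × 9 = 378
  #5: 9 × 8 × 6 = 432
  #6: 4 × 9 × 9 = 324
  #7: 6 × 9 × 2 = 108
  #8: 3 × 5 × 1 = 15
  #9: 2 × 7 × 2 = 28
Modes with RPN > 384: #2 (392), #5 (432) → 2.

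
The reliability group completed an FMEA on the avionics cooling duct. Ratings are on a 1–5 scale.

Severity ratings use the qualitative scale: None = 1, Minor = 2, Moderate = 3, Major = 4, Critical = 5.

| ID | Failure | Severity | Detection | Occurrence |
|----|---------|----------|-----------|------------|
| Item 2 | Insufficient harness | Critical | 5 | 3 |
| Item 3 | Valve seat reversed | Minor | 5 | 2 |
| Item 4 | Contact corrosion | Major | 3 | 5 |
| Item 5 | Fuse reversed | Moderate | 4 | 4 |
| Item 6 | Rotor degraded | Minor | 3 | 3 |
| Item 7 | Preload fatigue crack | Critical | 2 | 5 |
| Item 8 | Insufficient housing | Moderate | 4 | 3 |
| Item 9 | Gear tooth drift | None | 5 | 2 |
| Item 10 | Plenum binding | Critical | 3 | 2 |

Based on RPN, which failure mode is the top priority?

Item 2

RPN = Severity × Occurrence × Detection:
  Item 2: 5 × 3 × 5 = 75
  Item 3: 2 × 2 × 5 = 20
  Item 4: 4 × 5 × 3 = 60
  Item 5: 3 × 4 × 4 = 48
  Item 6: 2 × 3 × 3 = 18
  Item 7: 5 × 5 × 2 = 50
  Item 8: 3 × 3 × 4 = 36
  Item 9: 1 × 2 × 5 = 10
  Item 10: 5 × 2 × 3 = 30
Highest RPN is 75 → Item 2.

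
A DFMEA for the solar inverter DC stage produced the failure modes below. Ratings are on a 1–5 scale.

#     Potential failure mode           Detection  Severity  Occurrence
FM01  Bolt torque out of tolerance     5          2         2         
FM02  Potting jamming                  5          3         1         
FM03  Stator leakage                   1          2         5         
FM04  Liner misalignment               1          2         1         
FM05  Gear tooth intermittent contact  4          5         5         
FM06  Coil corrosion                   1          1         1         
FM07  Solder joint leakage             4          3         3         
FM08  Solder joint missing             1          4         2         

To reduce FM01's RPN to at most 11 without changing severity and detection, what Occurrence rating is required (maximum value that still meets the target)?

1

FM01: S=2, O=2, D=5 → current RPN = 20.
Fixed product = 10. Need 10 × O ≤ 11, so O ≤ 11/10 = 1.10.
Maximum integer Occurrence rating = 1 (gives RPN 10; O=2 would give 20 > 11).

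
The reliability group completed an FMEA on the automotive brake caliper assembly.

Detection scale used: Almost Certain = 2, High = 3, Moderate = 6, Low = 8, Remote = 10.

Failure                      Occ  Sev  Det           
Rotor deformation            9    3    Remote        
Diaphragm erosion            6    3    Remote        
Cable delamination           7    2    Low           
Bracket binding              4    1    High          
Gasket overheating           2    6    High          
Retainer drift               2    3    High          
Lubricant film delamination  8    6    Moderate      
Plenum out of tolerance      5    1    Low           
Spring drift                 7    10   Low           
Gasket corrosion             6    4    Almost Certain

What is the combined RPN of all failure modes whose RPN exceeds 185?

RPN = Severity × Occurrence × Detection:
  Rotor deformation: 3 × 9 × 10 = 270
  Diaphragm erosion: 3 × 6 × 10 = 180
  Cable delamination: 2 × 7 × 8 = 112
  Bracket binding: 1 × 4 × 3 = 12
  Gasket overheating: 6 × 2 × 3 = 36
  Retainer drift: 3 × 2 × 3 = 18
  Lubricant film delamination: 6 × 8 × 6 = 288
  Plenum out of tolerance: 1 × 5 × 8 = 40
  Spring drift: 10 × 7 × 8 = 560
  Gasket corrosion: 4 × 6 × 2 = 48
RPN > 185: Rotor deformation (270), Lubricant film delamination (288), Spring drift (560).
Sum: 270 + 288 + 560 = 1118.

1118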